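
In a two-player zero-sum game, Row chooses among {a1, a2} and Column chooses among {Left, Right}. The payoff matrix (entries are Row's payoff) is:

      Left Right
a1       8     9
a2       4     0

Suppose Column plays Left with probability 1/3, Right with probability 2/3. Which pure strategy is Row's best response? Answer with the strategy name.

Expected payoff of a1: (1/3)·8 + (2/3)·9 = 26/3.
Expected payoff of a2: (1/3)·4 + (2/3)·0 = 4/3.
The largest is 26/3, so Row's best response is a1.

a1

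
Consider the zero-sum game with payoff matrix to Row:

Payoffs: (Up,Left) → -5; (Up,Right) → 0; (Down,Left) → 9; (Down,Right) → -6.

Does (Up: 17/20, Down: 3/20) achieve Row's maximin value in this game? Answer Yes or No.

No

Against Left this mix gives (17/20)·(-5) + (3/20)·9 = -29/10.
Against Right this mix gives (17/20)·0 + (3/20)·(-6) = -9/10.
Column will play Left, holding Row to -29/10. Shifting weight toward the row that does better against Left would raise this floor (the equalizing mix achieves -3/2 against both Left and Right), so the proposed strategy is not optimal.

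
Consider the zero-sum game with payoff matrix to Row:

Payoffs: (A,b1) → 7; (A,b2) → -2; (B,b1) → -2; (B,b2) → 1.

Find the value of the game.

1/4

Row minima: A → -2, B → -2; maximin = -2.
Column maxima: b1 → 7, b2 → 1; minimax = 1.
-2 ≠ 1, so there is no saddle point; optimal play is mixed.
Let Row play A with probability p. Expected payoff against b1: 7p + (-2)(1−p) = 9p − 2; against b2: (-2)p + 1(1−p) = −3p + 1.
Setting these equal: 9p − 2 = −3p + 1 ⇒ 12p = 3 ⇒ p = 1/4, and the value is (9)·(1/4) − 2 = 1/4.
For Column: with q = P(b1), equating A's and B's payoffs gives 9q − 2 = −3q + 1 ⇒ q = 1/4.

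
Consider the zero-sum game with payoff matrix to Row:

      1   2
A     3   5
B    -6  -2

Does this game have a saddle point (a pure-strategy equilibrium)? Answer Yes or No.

Yes

Row minima: A → 3, B → -6; maximin = 3.
Column maxima: 1 → 3, 2 → 5; minimax = 3.
maximin = minimax = 3, so a saddle point exists.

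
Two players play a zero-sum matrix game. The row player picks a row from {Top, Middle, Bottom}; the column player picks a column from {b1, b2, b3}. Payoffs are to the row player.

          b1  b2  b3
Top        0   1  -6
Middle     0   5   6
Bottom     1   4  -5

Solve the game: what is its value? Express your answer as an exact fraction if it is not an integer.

Row minima: Top → -6, Middle → 0, Bottom → -5; maximin = 0.
Column maxima: b1 → 1, b2 → 5, b3 → 6; minimax = 1.
0 ≠ 1, so there is no saddle point; optimal play is mixed.
Top is strictly dominated by Bottom, so the row player never plays it.
b2 is strictly dominated by b1 (it gives the row player strictly more in every row), so the column player never plays it.
On the remaining 2×2 (Middle, Bottom vs b1, b3):
Let the row player play Middle with probability p. Expected payoff against b1: 0p + 1(1−p) = −p + 1; against b3: 6p + (-5)(1−p) = 11p − 5.
Setting these equal: −p + 1 = 11p − 5 ⇒ −12p = -6 ⇒ p = 1/2, and the value is (-1)·(1/2) + 1 = 1/2.
For the column player: with q = P(b1), equating Middle's and Bottom's payoffs gives −6q + 6 = 6q − 5 ⇒ q = 11/12.

1/2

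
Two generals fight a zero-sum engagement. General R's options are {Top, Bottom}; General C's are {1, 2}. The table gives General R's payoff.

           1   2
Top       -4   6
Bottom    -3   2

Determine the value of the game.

Row minima: Top → -4, Bottom → -3; maximin = -3.
Column maxima: 1 → -3, 2 → 6; minimax = -3.
Since maximin = minimax = -3, there is a saddle point and the value is -3.

-3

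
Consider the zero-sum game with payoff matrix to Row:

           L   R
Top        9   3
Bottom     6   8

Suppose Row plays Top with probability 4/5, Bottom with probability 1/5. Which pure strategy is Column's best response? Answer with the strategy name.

R

If Column plays L, Row's expected payoff is (4/5)·9 + (1/5)·6 = 42/5.
If Column plays R, Row's expected payoff is (4/5)·3 + (1/5)·8 = 4.
Column minimizes Row's payoff; the smallest is 4, so the best response is R.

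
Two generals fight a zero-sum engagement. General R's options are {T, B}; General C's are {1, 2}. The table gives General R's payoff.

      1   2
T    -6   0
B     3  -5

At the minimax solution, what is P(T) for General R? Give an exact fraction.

Row minima: T → -6, B → -5; maximin = -5.
Column maxima: 1 → 3, 2 → 0; minimax = 0.
-5 ≠ 0, so there is no saddle point; optimal play is mixed.
Let General R play T with probability p. Expected payoff against 1: (-6)p + 3(1−p) = −9p + 3; against 2: 0p + (-5)(1−p) = 5p − 5.
Setting these equal: −9p + 3 = 5p − 5 ⇒ −14p = -8 ⇒ p = 4/7, and the value is (-9)·(4/7) + 3 = -15/7.
For General C: with q = P(1), equating T's and B's payoffs gives −6q = 8q − 5 ⇒ q = 5/14.

4/7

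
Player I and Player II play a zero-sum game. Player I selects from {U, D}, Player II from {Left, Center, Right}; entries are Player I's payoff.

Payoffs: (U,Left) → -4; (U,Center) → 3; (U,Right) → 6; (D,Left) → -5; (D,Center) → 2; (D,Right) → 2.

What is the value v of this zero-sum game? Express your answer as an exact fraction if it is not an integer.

-4

Row minima: U → -4, D → -5; maximin = -4.
Column maxima: Left → -4, Center → 3, Right → 6; minimax = -4.
Since maximin = minimax = -4, there is a saddle point and the value is -4.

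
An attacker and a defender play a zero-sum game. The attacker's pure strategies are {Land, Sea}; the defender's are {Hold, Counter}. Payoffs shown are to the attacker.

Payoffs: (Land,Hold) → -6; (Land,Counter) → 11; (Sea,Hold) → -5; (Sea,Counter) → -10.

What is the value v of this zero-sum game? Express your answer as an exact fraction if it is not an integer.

Row minima: Land → -6, Sea → -10; maximin = -6.
Column maxima: Hold → -5, Counter → 11; minimax = -5.
-6 ≠ -5, so there is no saddle point; optimal play is mixed.
Let the attacker play Land with probability p. Expected payoff against Hold: (-6)p + (-5)(1−p) = −p − 5; against Counter: 11p + (-10)(1−p) = 21p − 10.
Setting these equal: −p − 5 = 21p − 10 ⇒ −22p = -5 ⇒ p = 5/22, and the value is (-1)·(5/22) − 5 = -115/22.
For the defender: with q = P(Hold), equating Land's and Sea's payoffs gives −17q + 11 = 5q − 10 ⇒ q = 21/22.

-115/22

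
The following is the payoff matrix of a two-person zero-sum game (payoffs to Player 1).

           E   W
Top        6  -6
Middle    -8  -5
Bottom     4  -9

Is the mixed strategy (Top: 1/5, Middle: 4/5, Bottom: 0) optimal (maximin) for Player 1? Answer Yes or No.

Against E this mix gives (1/5)·6 + (4/5)·(-8) = -26/5.
Against W this mix gives (1/5)·(-6) + (4/5)·(-5) = -26/5.
All of Player 2's active replies (E, W) yield -26/5, and no column does worse for Player 1. The mix makes Player 2 indifferent and guarantees -26/5, so it is optimal.

Yes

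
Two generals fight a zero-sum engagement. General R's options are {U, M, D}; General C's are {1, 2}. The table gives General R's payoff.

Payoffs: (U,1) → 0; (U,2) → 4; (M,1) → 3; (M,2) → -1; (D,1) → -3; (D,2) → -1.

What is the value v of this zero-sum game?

Row minima: U → 0, M → -1, D → -3; maximin = 0.
Column maxima: 1 → 3, 2 → 4; minimax = 3.
0 ≠ 3, so there is no saddle point; optimal play is mixed.
D is strictly dominated by U, so General R never plays it.
On the remaining 2×2 (U, M vs 1, 2):
Let General R play U with probability p. Expected payoff against 1: 0p + 3(1−p) = −3p + 3; against 2: 4p + (-1)(1−p) = 5p − 1.
Setting these equal: −3p + 3 = 5p − 1 ⇒ −8p = -4 ⇒ p = 1/2, and the value is (-3)·(1/2) + 3 = 3/2.
For General C: with q = P(1), equating U's and M's payoffs gives −4q + 4 = 4q − 1 ⇒ q = 5/8.

3/2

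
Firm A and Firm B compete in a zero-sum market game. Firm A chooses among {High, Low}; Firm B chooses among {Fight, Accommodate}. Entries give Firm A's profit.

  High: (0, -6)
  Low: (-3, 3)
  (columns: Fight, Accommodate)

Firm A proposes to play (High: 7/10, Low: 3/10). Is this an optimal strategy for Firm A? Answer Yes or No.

No

Against Fight this mix gives (7/10)·0 + (3/10)·(-3) = -9/10.
Against Accommodate this mix gives (7/10)·(-6) + (3/10)·3 = -33/10.
Firm B will play Accommodate, holding Firm A to -33/10. Shifting weight toward the row that does better against Accommodate would raise this floor (the equalizing mix achieves -3/2 against both Accommodate and Fight), so the proposed strategy is not optimal.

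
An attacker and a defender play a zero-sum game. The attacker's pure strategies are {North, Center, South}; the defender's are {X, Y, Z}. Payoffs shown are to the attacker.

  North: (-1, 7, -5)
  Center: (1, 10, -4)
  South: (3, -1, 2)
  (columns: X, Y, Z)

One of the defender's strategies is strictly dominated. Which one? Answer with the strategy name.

X

Z holds the attacker's payoff strictly below X in every row: -5 < -1, -4 < 1, 2 < 3.
So X is strictly dominated for the defender.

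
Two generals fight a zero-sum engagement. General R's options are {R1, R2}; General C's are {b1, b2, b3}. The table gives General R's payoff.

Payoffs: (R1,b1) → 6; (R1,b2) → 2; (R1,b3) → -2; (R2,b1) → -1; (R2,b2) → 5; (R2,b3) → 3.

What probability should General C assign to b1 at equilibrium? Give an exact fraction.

Row minima: R1 → -2, R2 → -1; maximin = -1.
Column maxima: b1 → 6, b2 → 5, b3 → 3; minimax = 3.
-1 ≠ 3, so there is no saddle point; optimal play is mixed.
b2 is strictly dominated by b3 (it gives General R strictly more in every row), so General C never plays it.
On the remaining 2×2 (R1, R2 vs b1, b3):
Let General R play R1 with probability p. Expected payoff against b1: 6p + (-1)(1−p) = 7p − 1; against b3: (-2)p + 3(1−p) = −5p + 3.
Setting these equal: 7p − 1 = −5p + 3 ⇒ 12p = 4 ⇒ p = 1/3, and the value is (7)·(1/3) − 1 = 4/3.
For General C: with q = P(b1), equating R1's and R2's payoffs gives 8q − 2 = −4q + 3 ⇒ q = 5/12.

5/12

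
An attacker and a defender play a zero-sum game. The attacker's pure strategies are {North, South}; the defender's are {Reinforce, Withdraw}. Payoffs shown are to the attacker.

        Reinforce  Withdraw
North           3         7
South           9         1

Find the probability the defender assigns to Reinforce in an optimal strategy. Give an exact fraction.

Row minima: North → 3, South → 1; maximin = 3.
Column maxima: Reinforce → 9, Withdraw → 7; minimax = 7.
3 ≠ 7, so there is no saddle point; optimal play is mixed.
Let the attacker play North with probability p. Expected payoff against Reinforce: 3p + 9(1−p) = −6p + 9; against Withdraw: 7p + 1(1−p) = 6p + 1.
Setting these equal: −6p + 9 = 6p + 1 ⇒ −12p = -8 ⇒ p = 2/3, and the value is (-6)·(2/3) + 9 = 5.
For the defender: with q = P(Reinforce), equating North's and South's payoffs gives −4q + 7 = 8q + 1 ⇒ q = 1/2.

1/2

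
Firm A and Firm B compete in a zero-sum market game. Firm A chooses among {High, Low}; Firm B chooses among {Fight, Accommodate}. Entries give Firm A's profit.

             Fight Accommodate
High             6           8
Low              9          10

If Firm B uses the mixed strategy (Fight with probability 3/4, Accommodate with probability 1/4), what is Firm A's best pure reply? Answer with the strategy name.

Low

Expected payoff of High: (3/4)·6 + (1/4)·8 = 13/2.
Expected payoff of Low: (3/4)·9 + (1/4)·10 = 37/4.
The largest is 37/4, so Firm A's best response is Low.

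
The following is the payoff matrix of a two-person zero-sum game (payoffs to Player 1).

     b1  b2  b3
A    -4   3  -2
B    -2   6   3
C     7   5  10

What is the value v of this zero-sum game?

26/5

Row minima: A → -4, B → -2, C → 5; maximin = 5.
Column maxima: b1 → 7, b2 → 6, b3 → 10; minimax = 6.
5 ≠ 6, so there is no saddle point; optimal play is mixed.
A is strictly dominated by B, so Player 1 never plays it.
b3 is strictly dominated by b1 (it gives Player 1 strictly more in every row), so Player 2 never plays it.
On the remaining 2×2 (B, C vs b1, b2):
Let Player 1 play B with probability p. Expected payoff against b1: (-2)p + 7(1−p) = −9p + 7; against b2: 6p + 5(1−p) = p + 5.
Setting these equal: −9p + 7 = p + 5 ⇒ −10p = -2 ⇒ p = 1/5, and the value is (-9)·(1/5) + 7 = 26/5.
For Player 2: with q = P(b1), equating B's and C's payoffs gives −8q + 6 = 2q + 5 ⇒ q = 1/10.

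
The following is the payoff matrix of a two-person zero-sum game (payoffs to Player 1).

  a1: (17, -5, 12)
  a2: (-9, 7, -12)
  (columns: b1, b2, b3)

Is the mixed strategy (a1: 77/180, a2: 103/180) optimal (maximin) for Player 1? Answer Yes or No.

No

Against b1 this mix gives (77/180)·17 + (103/180)·(-9) = 191/90.
Against b2 this mix gives (77/180)·(-5) + (103/180)·7 = 28/15.
Against b3 this mix gives (77/180)·12 + (103/180)·(-12) = -26/15.
Player 2 will play b3, holding Player 1 to -26/15. Shifting weight toward the row that does better against b3 would raise this floor (the equalizing mix achieves 2/3 against both b3 and b2), so the proposed strategy is not optimal.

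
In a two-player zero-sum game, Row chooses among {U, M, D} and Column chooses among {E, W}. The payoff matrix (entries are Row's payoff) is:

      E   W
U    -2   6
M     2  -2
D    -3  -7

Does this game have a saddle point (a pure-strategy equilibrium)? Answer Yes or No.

Row minima: U → -2, M → -2, D → -7; maximin = -2.
Column maxima: E → 2, W → 6; minimax = 2.
-2 ≠ 2, so no pure-strategy equilibrium exists.

No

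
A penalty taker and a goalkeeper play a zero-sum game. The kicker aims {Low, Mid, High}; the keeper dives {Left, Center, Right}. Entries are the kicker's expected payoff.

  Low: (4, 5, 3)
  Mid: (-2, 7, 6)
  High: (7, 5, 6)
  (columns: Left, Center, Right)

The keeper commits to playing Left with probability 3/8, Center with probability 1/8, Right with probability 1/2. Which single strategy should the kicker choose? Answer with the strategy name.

High

Expected payoff of Low: (3/8)·4 + (1/8)·5 + (1/2)·3 = 29/8.
Expected payoff of Mid: (3/8)·(-2) + (1/8)·7 + (1/2)·6 = 25/8.
Expected payoff of High: (3/8)·7 + (1/8)·5 + (1/2)·6 = 25/4.
The largest is 25/4, so the kicker's best response is High.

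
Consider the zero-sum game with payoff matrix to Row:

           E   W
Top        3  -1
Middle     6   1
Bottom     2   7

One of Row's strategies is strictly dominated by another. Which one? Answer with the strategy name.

Top

Middle gives a strictly higher payoff than Top against every column: 6 > 3, 1 > -1.
So Top is strictly dominated and Row never plays it.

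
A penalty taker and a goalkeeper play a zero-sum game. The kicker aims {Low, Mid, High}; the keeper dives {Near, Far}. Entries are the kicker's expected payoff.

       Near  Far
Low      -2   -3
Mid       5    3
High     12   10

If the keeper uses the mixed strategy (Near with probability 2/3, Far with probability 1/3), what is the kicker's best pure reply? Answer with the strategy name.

Expected payoff of Low: (2/3)·(-2) + (1/3)·(-3) = -7/3.
Expected payoff of Mid: (2/3)·5 + (1/3)·3 = 13/3.
Expected payoff of High: (2/3)·12 + (1/3)·10 = 34/3.
The largest is 34/3, so the kicker's best response is High.

High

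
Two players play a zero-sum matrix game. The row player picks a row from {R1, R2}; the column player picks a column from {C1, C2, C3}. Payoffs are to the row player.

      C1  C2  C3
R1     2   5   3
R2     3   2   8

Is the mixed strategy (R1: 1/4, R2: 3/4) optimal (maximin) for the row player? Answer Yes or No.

Against C1 this mix gives (1/4)·2 + (3/4)·3 = 11/4.
Against C2 this mix gives (1/4)·5 + (3/4)·2 = 11/4.
Against C3 this mix gives (1/4)·3 + (3/4)·8 = 27/4.
All of the column player's active replies (C1, C2) yield 11/4, and no column does worse for the row player. The mix makes the column player indifferent and guarantees 11/4, so it is optimal.

Yes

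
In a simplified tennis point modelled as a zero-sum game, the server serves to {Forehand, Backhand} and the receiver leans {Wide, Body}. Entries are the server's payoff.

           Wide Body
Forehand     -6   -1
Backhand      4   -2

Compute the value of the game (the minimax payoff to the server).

-16/11

Row minima: Forehand → -6, Backhand → -2; maximin = -2.
Column maxima: Wide → 4, Body → -1; minimax = -1.
-2 ≠ -1, so there is no saddle point; optimal play is mixed.
Let the server play Forehand with probability p. Expected payoff against Wide: (-6)p + 4(1−p) = −10p + 4; against Body: (-1)p + (-2)(1−p) = p − 2.
Setting these equal: −10p + 4 = p − 2 ⇒ −11p = -6 ⇒ p = 6/11, and the value is (-10)·(6/11) + 4 = -16/11.
For the receiver: with q = P(Wide), equating Forehand's and Backhand's payoffs gives −5q − 1 = 6q − 2 ⇒ q = 1/11.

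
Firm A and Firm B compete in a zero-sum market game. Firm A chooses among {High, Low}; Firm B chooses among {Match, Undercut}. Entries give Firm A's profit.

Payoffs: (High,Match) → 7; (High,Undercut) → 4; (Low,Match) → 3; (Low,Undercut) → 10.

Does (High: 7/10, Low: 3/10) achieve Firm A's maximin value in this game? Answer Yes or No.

Against Match this mix gives (7/10)·7 + (3/10)·3 = 29/5.
Against Undercut this mix gives (7/10)·4 + (3/10)·10 = 29/5.
All of Firm B's active replies (Match, Undercut) yield 29/5, and no column does worse for Firm A. The mix makes Firm B indifferent and guarantees 29/5, so it is optimal.

Yes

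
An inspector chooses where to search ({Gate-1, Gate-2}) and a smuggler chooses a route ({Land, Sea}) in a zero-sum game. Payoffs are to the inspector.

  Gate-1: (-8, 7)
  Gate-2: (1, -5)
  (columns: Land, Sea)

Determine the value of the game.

-11/7

Row minima: Gate-1 → -8, Gate-2 → -5; maximin = -5.
Column maxima: Land → 1, Sea → 7; minimax = 1.
-5 ≠ 1, so there is no saddle point; optimal play is mixed.
Let the inspector play Gate-1 with probability p. Expected payoff against Land: (-8)p + 1(1−p) = −9p + 1; against Sea: 7p + (-5)(1−p) = 12p − 5.
Setting these equal: −9p + 1 = 12p − 5 ⇒ −21p = -6 ⇒ p = 2/7, and the value is (-9)·(2/7) + 1 = -11/7.
For the smuggler: with q = P(Land), equating Gate-1's and Gate-2's payoffs gives −15q + 7 = 6q − 5 ⇒ q = 4/7.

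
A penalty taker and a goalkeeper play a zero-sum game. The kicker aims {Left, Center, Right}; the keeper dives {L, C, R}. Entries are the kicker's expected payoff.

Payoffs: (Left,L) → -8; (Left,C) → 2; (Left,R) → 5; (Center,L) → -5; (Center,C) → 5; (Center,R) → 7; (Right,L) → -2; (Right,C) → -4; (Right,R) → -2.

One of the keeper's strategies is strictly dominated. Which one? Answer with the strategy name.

R

C holds the kicker's payoff strictly below R in every row: 2 < 5, 5 < 7, -4 < -2.
So R is strictly dominated for the keeper.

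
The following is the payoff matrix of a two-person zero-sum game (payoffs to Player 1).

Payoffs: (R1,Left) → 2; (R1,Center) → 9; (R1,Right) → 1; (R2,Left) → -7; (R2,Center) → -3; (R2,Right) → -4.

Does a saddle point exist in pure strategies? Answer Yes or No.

Row minima: R1 → 1, R2 → -7; maximin = 1.
Column maxima: Left → 2, Center → 9, Right → 1; minimax = 1.
maximin = minimax = 1, so a saddle point exists.

Yes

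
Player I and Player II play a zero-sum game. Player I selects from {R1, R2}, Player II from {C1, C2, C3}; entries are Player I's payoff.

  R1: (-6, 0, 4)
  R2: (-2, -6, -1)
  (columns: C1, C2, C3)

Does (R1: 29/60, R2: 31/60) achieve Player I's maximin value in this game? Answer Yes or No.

No

Against C1 this mix gives (29/60)·(-6) + (31/60)·(-2) = -59/15.
Against C2 this mix gives (29/60)·0 + (31/60)·(-6) = -31/10.
Against C3 this mix gives (29/60)·4 + (31/60)·(-1) = 17/12.
Player II will play C1, holding Player I to -59/15. Shifting weight toward the row that does better against C1 would raise this floor (the equalizing mix achieves -18/5 against both C1 and C2), so the proposed strategy is not optimal.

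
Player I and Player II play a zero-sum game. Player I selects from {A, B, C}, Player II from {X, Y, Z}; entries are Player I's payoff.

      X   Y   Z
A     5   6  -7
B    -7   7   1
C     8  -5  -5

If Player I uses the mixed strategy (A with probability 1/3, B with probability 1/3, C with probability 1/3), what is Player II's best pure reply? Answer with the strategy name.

If Player II plays X, Player I's expected payoff is (1/3)·5 + (1/3)·(-7) + (1/3)·8 = 2.
If Player II plays Y, Player I's expected payoff is (1/3)·6 + (1/3)·7 + (1/3)·(-5) = 8/3.
If Player II plays Z, Player I's expected payoff is (1/3)·(-7) + (1/3)·1 + (1/3)·(-5) = -11/3.
Player II minimizes Player I's payoff; the smallest is -11/3, so the best response is Z.

Z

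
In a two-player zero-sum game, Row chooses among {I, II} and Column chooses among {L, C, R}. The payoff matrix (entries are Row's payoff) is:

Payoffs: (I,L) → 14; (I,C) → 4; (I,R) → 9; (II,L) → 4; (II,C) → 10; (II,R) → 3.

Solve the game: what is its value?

13/2

Row minima: I → 4, II → 3; maximin = 4.
Column maxima: L → 14, C → 10, R → 9; minimax = 9.
4 ≠ 9, so there is no saddle point; optimal play is mixed.
L is strictly dominated by R (it gives Row strictly more in every row), so Column never plays it.
On the remaining 2×2 (I, II vs C, R):
Let Row play I with probability p. Expected payoff against C: 4p + 10(1−p) = −6p + 10; against R: 9p + 3(1−p) = 6p + 3.
Setting these equal: −6p + 10 = 6p + 3 ⇒ −12p = -7 ⇒ p = 7/12, and the value is (-6)·(7/12) + 10 = 13/2.
For Column: with q = P(C), equating I's and II's payoffs gives −5q + 9 = 7q + 3 ⇒ q = 1/2.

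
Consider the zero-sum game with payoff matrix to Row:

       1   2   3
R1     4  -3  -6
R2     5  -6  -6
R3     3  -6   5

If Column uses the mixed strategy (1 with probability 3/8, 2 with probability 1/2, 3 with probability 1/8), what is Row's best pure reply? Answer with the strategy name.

R1

Expected payoff of R1: (3/8)·4 + (1/2)·(-3) + (1/8)·(-6) = -3/4.
Expected payoff of R2: (3/8)·5 + (1/2)·(-6) + (1/8)·(-6) = -15/8.
Expected payoff of R3: (3/8)·3 + (1/2)·(-6) + (1/8)·5 = -5/4.
The largest is -3/4, so Row's best response is R1.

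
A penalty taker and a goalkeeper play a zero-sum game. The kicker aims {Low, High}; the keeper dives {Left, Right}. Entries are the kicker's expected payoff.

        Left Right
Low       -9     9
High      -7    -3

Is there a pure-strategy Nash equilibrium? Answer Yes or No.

Yes

Row minima: Low → -9, High → -7; maximin = -7.
Column maxima: Left → -7, Right → 9; minimax = -7.
maximin = minimax = -7, so a saddle point exists.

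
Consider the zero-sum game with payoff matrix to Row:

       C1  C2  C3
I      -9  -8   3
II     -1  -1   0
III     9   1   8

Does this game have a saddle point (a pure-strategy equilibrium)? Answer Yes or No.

Row minima: I → -9, II → -1, III → 1; maximin = 1.
Column maxima: C1 → 9, C2 → 1, C3 → 8; minimax = 1.
maximin = minimax = 1, so a saddle point exists.

Yes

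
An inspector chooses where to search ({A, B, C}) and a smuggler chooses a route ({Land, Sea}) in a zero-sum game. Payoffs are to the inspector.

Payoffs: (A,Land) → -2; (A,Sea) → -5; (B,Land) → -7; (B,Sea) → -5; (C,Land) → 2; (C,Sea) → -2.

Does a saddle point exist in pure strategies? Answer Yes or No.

Yes

Row minima: A → -5, B → -7, C → -2; maximin = -2.
Column maxima: Land → 2, Sea → -2; minimax = -2.
maximin = minimax = -2, so a saddle point exists.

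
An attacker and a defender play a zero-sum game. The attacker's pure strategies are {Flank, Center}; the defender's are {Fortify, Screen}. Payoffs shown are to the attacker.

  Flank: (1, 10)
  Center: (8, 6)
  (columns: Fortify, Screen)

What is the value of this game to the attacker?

74/11

Row minima: Flank → 1, Center → 6; maximin = 6.
Column maxima: Fortify → 8, Screen → 10; minimax = 8.
6 ≠ 8, so there is no saddle point; optimal play is mixed.
Let the attacker play Flank with probability p. Expected payoff against Fortify: 1p + 8(1−p) = −7p + 8; against Screen: 10p + 6(1−p) = 4p + 6.
Setting these equal: −7p + 8 = 4p + 6 ⇒ −11p = -2 ⇒ p = 2/11, and the value is (-7)·(2/11) + 8 = 74/11.
For the defender: with q = P(Fortify), equating Flank's and Center's payoffs gives −9q + 10 = 2q + 6 ⇒ q = 4/11.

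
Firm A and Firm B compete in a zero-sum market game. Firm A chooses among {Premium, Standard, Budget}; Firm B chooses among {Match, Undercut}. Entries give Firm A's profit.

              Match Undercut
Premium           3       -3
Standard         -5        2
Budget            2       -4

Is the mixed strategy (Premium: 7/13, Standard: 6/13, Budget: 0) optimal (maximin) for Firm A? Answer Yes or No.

Yes

Against Match this mix gives (7/13)·3 + (6/13)·(-5) = -9/13.
Against Undercut this mix gives (7/13)·(-3) + (6/13)·2 = -9/13.
All of Firm B's active replies (Match, Undercut) yield -9/13, and no column does worse for Firm A. The mix makes Firm B indifferent and guarantees -9/13, so it is optimal.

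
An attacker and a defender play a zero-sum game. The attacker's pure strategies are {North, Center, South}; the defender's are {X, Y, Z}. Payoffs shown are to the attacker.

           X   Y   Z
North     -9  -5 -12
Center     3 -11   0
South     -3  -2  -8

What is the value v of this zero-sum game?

Row minima: North → -12, Center → -11, South → -8; maximin = -8.
Column maxima: X → 3, Y → -2, Z → 0; minimax = -2.
-8 ≠ -2, so there is no saddle point; optimal play is mixed.
North is strictly dominated by South, so the attacker never plays it.
X is strictly dominated by Z (it gives the attacker strictly more in every row), so the defender never plays it.
On the remaining 2×2 (Center, South vs Y, Z):
Let the attacker play Center with probability p. Expected payoff against Y: (-11)p + (-2)(1−p) = −9p − 2; against Z: 0p + (-8)(1−p) = 8p − 8.
Setting these equal: −9p − 2 = 8p − 8 ⇒ −17p = -6 ⇒ p = 6/17, and the value is (-9)·(6/17) − 2 = -88/17.
For the defender: with q = P(Y), equating Center's and South's payoffs gives −11q = 6q − 8 ⇒ q = 8/17.

-88/17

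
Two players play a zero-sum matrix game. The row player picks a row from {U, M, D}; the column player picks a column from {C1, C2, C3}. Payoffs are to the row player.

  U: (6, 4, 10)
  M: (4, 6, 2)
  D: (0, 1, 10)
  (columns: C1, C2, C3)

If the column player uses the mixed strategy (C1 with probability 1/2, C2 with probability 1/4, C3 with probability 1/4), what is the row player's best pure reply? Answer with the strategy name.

U

Expected payoff of U: (1/2)·6 + (1/4)·4 + (1/4)·10 = 13/2.
Expected payoff of M: (1/2)·4 + (1/4)·6 + (1/4)·2 = 4.
Expected payoff of D: (1/2)·0 + (1/4)·1 + (1/4)·10 = 11/4.
The largest is 13/2, so the row player's best response is U.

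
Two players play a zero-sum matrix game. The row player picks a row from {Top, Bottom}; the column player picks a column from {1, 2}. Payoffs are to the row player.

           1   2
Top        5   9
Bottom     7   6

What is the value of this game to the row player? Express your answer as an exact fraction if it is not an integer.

33/5

Row minima: Top → 5, Bottom → 6; maximin = 6.
Column maxima: 1 → 7, 2 → 9; minimax = 7.
6 ≠ 7, so there is no saddle point; optimal play is mixed.
Let the row player play Top with probability p. Expected payoff against 1: 5p + 7(1−p) = −2p + 7; against 2: 9p + 6(1−p) = 3p + 6.
Setting these equal: −2p + 7 = 3p + 6 ⇒ −5p = -1 ⇒ p = 1/5, and the value is (-2)·(1/5) + 7 = 33/5.
For the column player: with q = P(1), equating Top's and Bottom's payoffs gives −4q + 9 = q + 6 ⇒ q = 3/5.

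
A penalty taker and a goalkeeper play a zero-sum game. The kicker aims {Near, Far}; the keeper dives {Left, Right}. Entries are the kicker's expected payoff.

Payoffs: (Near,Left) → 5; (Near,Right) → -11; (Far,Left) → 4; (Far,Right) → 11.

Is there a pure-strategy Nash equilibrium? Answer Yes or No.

Row minima: Near → -11, Far → 4; maximin = 4.
Column maxima: Left → 5, Right → 11; minimax = 5.
4 ≠ 5, so no pure-strategy equilibrium exists.

No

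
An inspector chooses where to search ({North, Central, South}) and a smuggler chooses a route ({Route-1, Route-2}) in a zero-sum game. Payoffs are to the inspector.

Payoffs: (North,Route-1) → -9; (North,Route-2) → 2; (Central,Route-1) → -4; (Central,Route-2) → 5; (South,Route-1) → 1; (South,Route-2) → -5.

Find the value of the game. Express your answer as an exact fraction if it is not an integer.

-1

Row minima: North → -9, Central → -4, South → -5; maximin = -4.
Column maxima: Route-1 → 1, Route-2 → 5; minimax = 1.
-4 ≠ 1, so there is no saddle point; optimal play is mixed.
North is strictly dominated by Central, so the inspector never plays it.
On the remaining 2×2 (Central, South vs Route-1, Route-2):
Let the inspector play Central with probability p. Expected payoff against Route-1: (-4)p + 1(1−p) = −5p + 1; against Route-2: 5p + (-5)(1−p) = 10p − 5.
Setting these equal: −5p + 1 = 10p − 5 ⇒ −15p = -6 ⇒ p = 2/5, and the value is (-5)·(2/5) + 1 = -1.
For the smuggler: with q = P(Route-1), equating Central's and South's payoffs gives −9q + 5 = 6q − 5 ⇒ q = 2/3.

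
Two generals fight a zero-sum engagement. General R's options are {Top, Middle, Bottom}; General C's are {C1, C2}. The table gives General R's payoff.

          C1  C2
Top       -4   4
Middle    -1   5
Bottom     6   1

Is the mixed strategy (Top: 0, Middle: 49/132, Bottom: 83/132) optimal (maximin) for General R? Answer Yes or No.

Against C1 this mix gives (49/132)·(-1) + (83/132)·6 = 449/132.
Against C2 this mix gives (49/132)·5 + (83/132)·1 = 82/33.
General C will play C2, holding General R to 82/33. Shifting weight toward the row that does better against C2 would raise this floor (the equalizing mix achieves 31/11 against both C2 and C1), so the proposed strategy is not optimal.

No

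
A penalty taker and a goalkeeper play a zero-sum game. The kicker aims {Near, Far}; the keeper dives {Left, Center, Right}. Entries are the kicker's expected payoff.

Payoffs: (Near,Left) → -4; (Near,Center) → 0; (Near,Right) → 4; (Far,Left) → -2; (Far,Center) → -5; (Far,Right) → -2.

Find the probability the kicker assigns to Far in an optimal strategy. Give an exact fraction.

4/7

Row minima: Near → -4, Far → -5; maximin = -4.
Column maxima: Left → -2, Center → 0, Right → 4; minimax = -2.
-4 ≠ -2, so there is no saddle point; optimal play is mixed.
Right is strictly dominated by Center (it gives the kicker strictly more in every row), so the keeper never plays it.
On the remaining 2×2 (Near, Far vs Left, Center):
Let the kicker play Near with probability p. Expected payoff against Left: (-4)p + (-2)(1−p) = −2p − 2; against Center: 0p + (-5)(1−p) = 5p − 5.
Setting these equal: −2p − 2 = 5p − 5 ⇒ −7p = -3 ⇒ p = 3/7, and the value is (-2)·(3/7) − 2 = -20/7.
For the keeper: with q = P(Left), equating Near's and Far's payoffs gives −4q = 3q − 5 ⇒ q = 5/7.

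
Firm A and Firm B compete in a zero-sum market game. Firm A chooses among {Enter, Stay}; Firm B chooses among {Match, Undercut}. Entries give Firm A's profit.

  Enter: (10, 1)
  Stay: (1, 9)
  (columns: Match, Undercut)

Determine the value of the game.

89/17

Row minima: Enter → 1, Stay → 1; maximin = 1.
Column maxima: Match → 10, Undercut → 9; minimax = 9.
1 ≠ 9, so there is no saddle point; optimal play is mixed.
Let Firm A play Enter with probability p. Expected payoff against Match: 10p + 1(1−p) = 9p + 1; against Undercut: 1p + 9(1−p) = −8p + 9.
Setting these equal: 9p + 1 = −8p + 9 ⇒ 17p = 8 ⇒ p = 8/17, and the value is (9)·(8/17) + 1 = 89/17.
For Firm B: with q = P(Match), equating Enter's and Stay's payoffs gives 9q + 1 = −8q + 9 ⇒ q = 8/17.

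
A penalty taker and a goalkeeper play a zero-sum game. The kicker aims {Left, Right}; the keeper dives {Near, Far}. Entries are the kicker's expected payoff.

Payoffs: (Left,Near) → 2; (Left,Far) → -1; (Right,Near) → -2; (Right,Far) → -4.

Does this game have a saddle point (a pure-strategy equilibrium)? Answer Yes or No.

Row minima: Left → -1, Right → -4; maximin = -1.
Column maxima: Near → 2, Far → -1; minimax = -1.
maximin = minimax = -1, so a saddle point exists.

Yes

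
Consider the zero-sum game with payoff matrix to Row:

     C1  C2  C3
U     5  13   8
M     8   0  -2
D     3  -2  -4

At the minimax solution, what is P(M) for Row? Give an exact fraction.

Row minima: U → 5, M → -2, D → -4; maximin = 5.
Column maxima: C1 → 8, C2 → 13, C3 → 8; minimax = 8.
5 ≠ 8, so there is no saddle point; optimal play is mixed.
D is strictly dominated by U, so Row never plays it.
C2 is strictly dominated by C3 (it gives Row strictly more in every row), so Column never plays it.
On the remaining 2×2 (U, M vs C1, C3):
Let Row play U with probability p. Expected payoff against C1: 5p + 8(1−p) = −3p + 8; against C3: 8p + (-2)(1−p) = 10p − 2.
Setting these equal: −3p + 8 = 10p − 2 ⇒ −13p = -10 ⇒ p = 10/13, and the value is (-3)·(10/13) + 8 = 74/13.
For Column: with q = P(C1), equating U's and M's payoffs gives −3q + 8 = 10q − 2 ⇒ q = 10/13.

3/13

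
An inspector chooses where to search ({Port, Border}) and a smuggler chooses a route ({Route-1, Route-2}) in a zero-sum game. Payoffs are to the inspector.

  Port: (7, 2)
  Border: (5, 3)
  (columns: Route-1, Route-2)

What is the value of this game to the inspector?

Row minima: Port → 2, Border → 3; maximin = 3.
Column maxima: Route-1 → 7, Route-2 → 3; minimax = 3.
Since maximin = minimax = 3, there is a saddle point and the value is 3.

3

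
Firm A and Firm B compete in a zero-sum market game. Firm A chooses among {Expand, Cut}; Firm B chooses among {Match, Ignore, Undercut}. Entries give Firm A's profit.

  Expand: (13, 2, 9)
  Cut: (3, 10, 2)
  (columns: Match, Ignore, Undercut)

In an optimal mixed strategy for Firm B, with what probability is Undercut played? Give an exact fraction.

Row minima: Expand → 2, Cut → 2; maximin = 2.
Column maxima: Match → 13, Ignore → 10, Undercut → 9; minimax = 9.
2 ≠ 9, so there is no saddle point; optimal play is mixed.
Match is strictly dominated by Undercut (it gives Firm A strictly more in every row), so Firm B never plays it.
On the remaining 2×2 (Expand, Cut vs Ignore, Undercut):
Let Firm A play Expand with probability p. Expected payoff against Ignore: 2p + 10(1−p) = −8p + 10; against Undercut: 9p + 2(1−p) = 7p + 2.
Setting these equal: −8p + 10 = 7p + 2 ⇒ −15p = -8 ⇒ p = 8/15, and the value is (-8)·(8/15) + 10 = 86/15.
For Firm B: with q = P(Ignore), equating Expand's and Cut's payoffs gives −7q + 9 = 8q + 2 ⇒ q = 7/15.

8/15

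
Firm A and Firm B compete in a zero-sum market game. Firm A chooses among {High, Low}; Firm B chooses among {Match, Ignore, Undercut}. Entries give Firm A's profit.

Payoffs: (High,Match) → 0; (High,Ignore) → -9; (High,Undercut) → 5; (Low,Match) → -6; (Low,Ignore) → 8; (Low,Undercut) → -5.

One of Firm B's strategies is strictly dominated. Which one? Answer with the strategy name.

Match holds Firm A's payoff strictly below Undercut in every row: 0 < 5, -6 < -5.
So Undercut is strictly dominated for Firm B.

Undercut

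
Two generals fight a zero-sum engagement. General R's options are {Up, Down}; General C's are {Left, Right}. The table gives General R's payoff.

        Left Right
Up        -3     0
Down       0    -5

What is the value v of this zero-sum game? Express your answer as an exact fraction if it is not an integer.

-15/8

Row minima: Up → -3, Down → -5; maximin = -3.
Column maxima: Left → 0, Right → 0; minimax = 0.
-3 ≠ 0, so there is no saddle point; optimal play is mixed.
Let General R play Up with probability p. Expected payoff against Left: (-3)p + 0(1−p) = −3p; against Right: 0p + (-5)(1−p) = 5p − 5.
Setting these equal: −3p = 5p − 5 ⇒ −8p = -5 ⇒ p = 5/8, and the value is (-3)·(5/8) = -15/8.
For General C: with q = P(Left), equating Up's and Down's payoffs gives −3q = 5q − 5 ⇒ q = 5/8.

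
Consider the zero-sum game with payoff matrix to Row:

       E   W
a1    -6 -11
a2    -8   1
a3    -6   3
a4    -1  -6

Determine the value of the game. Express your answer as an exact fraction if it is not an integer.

-39/14

Row minima: a1 → -11, a2 → -8, a3 → -6, a4 → -6; maximin = -6.
Column maxima: E → -1, W → 3; minimax = -1.
-6 ≠ -1, so there is no saddle point; optimal play is mixed.
a1 is strictly dominated by a4, so Row never plays it.
a2 is strictly dominated by a3, so Row never plays it.
On the remaining 2×2 (a3, a4 vs E, W):
Let Row play a3 with probability p. Expected payoff against E: (-6)p + (-1)(1−p) = −5p − 1; against W: 3p + (-6)(1−p) = 9p − 6.
Setting these equal: −5p − 1 = 9p − 6 ⇒ −14p = -5 ⇒ p = 5/14, and the value is (-5)·(5/14) − 1 = -39/14.
For Column: with q = P(E), equating a3's and a4's payoffs gives −9q + 3 = 5q − 6 ⇒ q = 9/14.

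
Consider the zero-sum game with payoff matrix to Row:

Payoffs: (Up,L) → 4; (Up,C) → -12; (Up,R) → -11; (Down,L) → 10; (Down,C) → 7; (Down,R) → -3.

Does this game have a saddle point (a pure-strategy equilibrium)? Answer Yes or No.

Row minima: Up → -12, Down → -3; maximin = -3.
Column maxima: L → 10, C → 7, R → -3; minimax = -3.
maximin = minimax = -3, so a saddle point exists.

Yes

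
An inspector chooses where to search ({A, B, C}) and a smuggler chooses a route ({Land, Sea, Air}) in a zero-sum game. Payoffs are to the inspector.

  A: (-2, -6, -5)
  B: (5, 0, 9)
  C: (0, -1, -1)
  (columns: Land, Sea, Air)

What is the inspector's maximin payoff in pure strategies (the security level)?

0

Row minima: A → -6, B → 0, C → -1.
The best of these is 0.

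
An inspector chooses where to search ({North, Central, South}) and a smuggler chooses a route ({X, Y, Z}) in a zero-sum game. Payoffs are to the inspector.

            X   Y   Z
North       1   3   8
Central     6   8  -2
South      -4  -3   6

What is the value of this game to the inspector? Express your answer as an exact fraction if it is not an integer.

Row minima: North → 1, Central → -2, South → -4; maximin = 1.
Column maxima: X → 6, Y → 8, Z → 8; minimax = 6.
1 ≠ 6, so there is no saddle point; optimal play is mixed.
South is strictly dominated by North, so the inspector never plays it.
Y is strictly dominated by X (it gives the inspector strictly more in every row), so the smuggler never plays it.
On the remaining 2×2 (North, Central vs X, Z):
Let the inspector play North with probability p. Expected payoff against X: 1p + 6(1−p) = −5p + 6; against Z: 8p + (-2)(1−p) = 10p − 2.
Setting these equal: −5p + 6 = 10p − 2 ⇒ −15p = -8 ⇒ p = 8/15, and the value is (-5)·(8/15) + 6 = 10/3.
For the smuggler: with q = P(X), equating North's and Central's payoffs gives −7q + 8 = 8q − 2 ⇒ q = 2/3.

10/3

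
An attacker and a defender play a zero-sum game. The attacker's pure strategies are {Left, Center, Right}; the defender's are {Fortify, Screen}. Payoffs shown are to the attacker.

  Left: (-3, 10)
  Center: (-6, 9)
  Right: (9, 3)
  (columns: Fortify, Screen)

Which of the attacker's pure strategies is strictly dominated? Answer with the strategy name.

Left gives a strictly higher payoff than Center against every column: -3 > -6, 10 > 9.
So Center is strictly dominated and the attacker never plays it.

Center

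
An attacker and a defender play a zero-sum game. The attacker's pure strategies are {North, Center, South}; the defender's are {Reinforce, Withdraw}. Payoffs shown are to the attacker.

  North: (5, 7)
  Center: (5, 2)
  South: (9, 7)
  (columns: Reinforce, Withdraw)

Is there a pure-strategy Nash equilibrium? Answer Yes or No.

Yes

Row minima: North → 5, Center → 2, South → 7; maximin = 7.
Column maxima: Reinforce → 9, Withdraw → 7; minimax = 7.
maximin = minimax = 7, so a saddle point exists.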